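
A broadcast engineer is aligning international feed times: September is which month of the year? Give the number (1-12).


Calendar month order:
8. August
9. September <--
10. October
September is month number 9

9


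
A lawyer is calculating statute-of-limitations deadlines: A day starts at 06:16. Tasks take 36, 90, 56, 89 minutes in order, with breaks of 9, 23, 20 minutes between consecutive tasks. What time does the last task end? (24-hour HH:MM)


Start: 06:16 = 376 min from midnight
  after task 1 (36 min): 06:52
  after break (9 min): 07:01
  after task 2 (90 min): 08:31
  after break (23 min): 08:54
  after task 3 (56 min): 09:50
  after break (20 min): 10:10
  after task 4 (89 min): 11:39
Total elapsed: 323 minutes
End time: 11:39

11:39


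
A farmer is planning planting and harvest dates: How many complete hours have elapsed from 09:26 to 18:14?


Start: 09:26
End: 18:14
Hour difference: 18 - 9 = 9 hours
Minute difference: 14 - 26 = -12 minutes
Total minutes: 528
Complete hours: 528 / 60 = 8 (remainder 48)

8


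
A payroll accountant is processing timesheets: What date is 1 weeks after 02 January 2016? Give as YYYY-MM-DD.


Start: 2016-01-02
Weeks to add: 1
Convert to days: 1 x 7 = 7 days
Add 7 days to 2016-01-02
Result: 2016-01-09

2016-01-09


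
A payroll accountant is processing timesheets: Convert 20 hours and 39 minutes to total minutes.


Hours: 20
Minutes: 39
Convert hours to minutes: 20 x 60 = 1200
Add remaining minutes: 1200 + 39 = 1239

1239


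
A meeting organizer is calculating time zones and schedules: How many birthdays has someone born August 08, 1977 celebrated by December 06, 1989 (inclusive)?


Birth: 1977-08-08
Reference: 1989-12-06
Year difference: 1989 - 1977 = 12
Has birthday (08-08) occurred by 12-06? Yes
Age in full years: 12

12


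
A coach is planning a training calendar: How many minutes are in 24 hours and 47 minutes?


Hours: 24
Extra minutes: 47
Minutes per hour: 60
Hours to minutes: 24 x 60 = 1440
Total: 1440 + 47 = 1487

1487


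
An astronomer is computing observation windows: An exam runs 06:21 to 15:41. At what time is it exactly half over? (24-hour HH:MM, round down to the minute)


Start time: 06:21 = 381 minutes from midnight
End time: 15:41 = 941 minutes from midnight
Sum: 381 + 941 = 1322
Midpoint: 1322 / 2 = 661 minutes
Convert: 661 / 60 = 11 hours, 1 minutes
Result: 11:01

11:01


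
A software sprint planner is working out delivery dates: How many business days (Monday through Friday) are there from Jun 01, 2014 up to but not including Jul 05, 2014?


Start: 2014-06-01 (Sunday)
End (exclusive): 2014-07-05 (Saturday)
Total calendar days: 34
Full weeks: 34 // 7 = 4 -> 20 weekdays
Remaining 6 days starting on Sunday:
  Sun(-), Mon(w), Tue(w), Wed(w), Thu(w), Fri(w) -> 5 weekdays
Total business days: 20 + 5 = 25

25


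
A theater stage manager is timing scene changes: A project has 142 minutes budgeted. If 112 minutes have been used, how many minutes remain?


Total budget: 142 minutes
Time used: 112 minutes
Remaining: 142 - 112 = 30 minutes
Percent used: 78.9%
Percent remaining: 21.1%

30


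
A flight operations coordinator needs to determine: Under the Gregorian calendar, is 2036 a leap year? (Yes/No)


Year: 2036
Divisible by 4? 2036 / 4 = 509.0 -> Yes
Divisible by 100? 2036 / 100 = 20.36 -> No
Divisible by 4 but not 100, so it IS a leap year

Yes


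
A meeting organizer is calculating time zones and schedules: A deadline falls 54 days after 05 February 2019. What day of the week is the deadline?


Start: 2019-02-05 (Tuesday)
Step 1 - find target date: add 54 days
  2019-02-05 + 54 days = 2019-03-31
Step 2 - day of week:
  54 mod 7 = 5
  Tuesday + 5 days -> Sunday
Result: Sunday (2019-03-31)

Sunday


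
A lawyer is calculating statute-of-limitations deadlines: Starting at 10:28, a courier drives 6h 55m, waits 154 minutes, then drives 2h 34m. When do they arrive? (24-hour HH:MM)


Depart: 10:28
Leg 1: +415 min -> 17:23
Layover: +154 min -> 19:57
Leg 2: +154 min -> 22:31
Total travel: 723 minutes = 12h 3m
Arrival: 22:31

22:31


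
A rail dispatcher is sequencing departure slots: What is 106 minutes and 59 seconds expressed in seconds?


Minutes: 106
Extra seconds: 59
Seconds per minute: 60
Minutes to seconds: 106 x 60 = 6360
Total: 6360 + 59 = 6419

6419


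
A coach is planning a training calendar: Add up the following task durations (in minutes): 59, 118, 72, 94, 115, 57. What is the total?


Durations: 59, 118, 72, 94, 115, 57
Running sum: 59
+ 118 = 177
+ 72 = 249
+ 94 = 343
+ 115 = 458
+ 57 = 515
Total duration: 515 minutes
That is 8 hours and 35 minutes

515


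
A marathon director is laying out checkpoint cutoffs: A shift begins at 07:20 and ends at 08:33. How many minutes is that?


Start time: 07:20 = 440 minutes from midnight
End time: 08:33 = 513 minutes from midnight
Difference: 513 - 440 = 73 minutes
That is 1 hours and 13 minutes

73


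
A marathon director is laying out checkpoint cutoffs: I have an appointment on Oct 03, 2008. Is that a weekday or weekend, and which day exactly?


Date: 2008-10-03
January 1, 2008 is a Tuesday
Day of year: 277
Offset from Jan 1: 276 days
276 mod 7 = 3
Result: Friday

Friday


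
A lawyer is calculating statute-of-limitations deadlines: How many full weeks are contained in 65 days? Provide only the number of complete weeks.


Total days: 65
Days per week: 7
Division: 65 / 7 = 9 remainder 2
Complete weeks: 9
Remaining days: 2

9


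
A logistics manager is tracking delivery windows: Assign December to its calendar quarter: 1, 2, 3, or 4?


Month: December (month 12)
Q1: January-March (months 1-3)
Q2: April-June (months 4-6)
Q3: July-September (months 7-9)
Q4: October-December (months 10-12)
Month 12 falls in Q4

4


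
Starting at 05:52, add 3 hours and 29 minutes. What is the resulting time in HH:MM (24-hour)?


Start time: 05:52
Adding: 3 hours 29 minutes
Minutes: 52 + 29 = 81
Minute overflow: 81 >= 60, so carry 1 hour, minutes = 21
Hours: 5 + 3 + 1 = 9
Result: 09:21

09:21


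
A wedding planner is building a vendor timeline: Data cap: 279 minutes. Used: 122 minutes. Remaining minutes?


Total budget: 279 minutes
Time used: 122 minutes
Remaining: 279 - 122 = 157 minutes
Percent used: 43.7%
Percent remaining: 56.3%

157


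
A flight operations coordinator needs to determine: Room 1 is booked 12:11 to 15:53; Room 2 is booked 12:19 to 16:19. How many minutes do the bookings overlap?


Interval A: [731, 953] minutes from midnight
Interval B: [739, 979] minutes from midnight
Overlap start = max(731, 739) = 739
Overlap end = min(953, 979) = 953
Overlap = 953 - 739 = 214 minutes

214


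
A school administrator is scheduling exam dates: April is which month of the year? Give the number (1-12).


Calendar month order:
3. March
4. April <--
5. May
April is month number 4

4


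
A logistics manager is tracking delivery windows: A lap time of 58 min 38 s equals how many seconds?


Minutes: 58
Seconds: 38
Convert minutes to seconds: 58 x 60 = 3480
Add remaining seconds: 3480 + 38 = 3518

3518


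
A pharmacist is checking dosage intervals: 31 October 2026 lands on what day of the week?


Date: 2026-10-31
January 1, 2026 is a Thursday
Day of year: 304
Offset from Jan 1: 303 days
303 mod 7 = 2
Result: Saturday

Saturday


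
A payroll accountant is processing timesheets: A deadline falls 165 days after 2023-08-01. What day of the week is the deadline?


Start: 2023-08-01 (Tuesday)
Step 1 - find target date: add 165 days
  2023-08-01 + 165 days = 2024-01-13
Step 2 - day of week:
  165 mod 7 = 4
  Tuesday + 4 days -> Saturday
Result: Saturday (2024-01-13)

Saturday


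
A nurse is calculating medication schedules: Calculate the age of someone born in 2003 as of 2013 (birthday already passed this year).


Birth year: 2003
Current year: 2013
Age = current year - birth year
Age = 2013 - 2003 = 10

10


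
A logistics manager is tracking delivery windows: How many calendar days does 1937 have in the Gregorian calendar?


Year: 1937
Check leap year rules:
Divisible by 4? No
1937 is not a leap year
Days: 365

365


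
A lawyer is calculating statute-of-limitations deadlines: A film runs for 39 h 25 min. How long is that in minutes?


Hours: 39
Minutes: 25
Convert hours to minutes: 39 x 60 = 2340
Add remaining minutes: 2340 + 25 = 2365

2365


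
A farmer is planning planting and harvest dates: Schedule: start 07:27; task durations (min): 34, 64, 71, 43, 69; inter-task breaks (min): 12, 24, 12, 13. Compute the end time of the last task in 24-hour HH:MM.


Start: 07:27 = 447 min from midnight
  after task 1 (34 min): 08:01
  after break (12 min): 08:13
  after task 2 (64 min): 09:17
  after break (24 min): 09:41
  after task 3 (71 min): 10:52
  after break (12 min): 11:04
  after task 4 (43 min): 11:47
  after break (13 min): 12:00
  after task 5 (69 min): 13:09
Total elapsed: 342 minutes
End time: 13:09

13:09


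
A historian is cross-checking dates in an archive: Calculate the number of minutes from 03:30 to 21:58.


Start time: 03:30 = 210 minutes from midnight
End time: 21:58 = 1318 minutes from midnight
Difference: 1318 - 210 = 1108 minutes
That is 18 hours and 28 minutes

1108


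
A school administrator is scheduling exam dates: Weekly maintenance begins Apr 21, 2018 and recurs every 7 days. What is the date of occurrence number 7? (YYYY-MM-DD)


First occurrence: 2018-04-21 (occurrence 1)
Each occurrence is 7 days after the previous.
Occurrence 7 is 6 weeks after the first.
6 weeks = 42 days
2018-04-21 + 42 days = 2018-06-02

2018-06-02


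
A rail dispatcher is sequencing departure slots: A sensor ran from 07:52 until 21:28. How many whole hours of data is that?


Start: 07:52
End: 21:28
Hour difference: 21 - 7 = 14 hours
Minute difference: 28 - 52 = -24 minutes
Total minutes: 816
Complete hours: 816 / 60 = 13 (remainder 36)

13


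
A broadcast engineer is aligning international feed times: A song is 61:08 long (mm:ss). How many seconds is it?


Minutes: 61
Extra seconds: 8
Seconds per minute: 60
Minutes to seconds: 61 x 60 = 3660
Total: 3660 + 8 = 3668

3668


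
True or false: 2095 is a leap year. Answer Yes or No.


Year: 2095
Divisible by 4? 2095 / 4 = 523.75 -> No
Not divisible by 4, so NOT a leap year

No


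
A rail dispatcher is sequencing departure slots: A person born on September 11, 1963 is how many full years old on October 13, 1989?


Birth: 1963-09-11
Reference: 1989-10-13
Year difference: 1989 - 1963 = 26
Has birthday (09-11) occurred by 10-13? Yes
Age in full years: 26

26


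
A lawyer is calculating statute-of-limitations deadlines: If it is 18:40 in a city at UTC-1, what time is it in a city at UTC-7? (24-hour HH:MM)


Local time: 18:40 at UTC-1 (offset -1h)
Target zone: UTC-7 (offset -7h)
Difference: -7 - (-1) = -6 hours
Calculation: 18 + (-6) = 12
Result: 12:40

12:40


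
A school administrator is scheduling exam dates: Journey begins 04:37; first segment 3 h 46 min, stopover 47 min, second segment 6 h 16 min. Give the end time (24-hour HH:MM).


Depart: 04:37
Leg 1: +226 min -> 08:23
Layover: +47 min -> 09:10
Leg 2: +376 min -> 15:26
Total travel: 649 minutes = 10h 49m
Arrival: 15:26

15:26


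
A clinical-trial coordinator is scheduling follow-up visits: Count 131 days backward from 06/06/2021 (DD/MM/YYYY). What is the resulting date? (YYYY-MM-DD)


Start: 2021-06-06
Subtracting 131 days
Days already passed in June: 6
After going back through June: 125 more days to subtract
May 2021: 31 days, 94 remaining
April 2021: 30 days, 64 remaining
March 2021: 31 days, 33 remaining
February 2021: 28 days, 5 remaining
Result: 2021-01-26

2021-01-26


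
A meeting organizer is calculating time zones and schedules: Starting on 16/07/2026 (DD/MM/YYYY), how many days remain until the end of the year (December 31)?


Start: July 16, 2026
End: December 31, 2026
Days left in July: 15
August: 31
September: 30
October: 31
November: 30
... plus remaining months
Sum of remaining months: 153
Total: 15 + 153 = 168

168


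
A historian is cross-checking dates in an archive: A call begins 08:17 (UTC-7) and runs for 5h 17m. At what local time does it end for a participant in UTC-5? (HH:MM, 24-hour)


Start: 08:17 in UTC-7
Step 1 - add duration:
  minutes: 17 + 17 = 34
  hours: 8 + 5 + 0 = 13
  end in UTC-7: 13:34
Step 2 - convert UTC-7 -> UTC-5:
  offset difference: -5 - (-7) = 2 hours
  13 + (2) = 15 -> mod 24 = 15
Result: 15:34 in UTC-5

15:34


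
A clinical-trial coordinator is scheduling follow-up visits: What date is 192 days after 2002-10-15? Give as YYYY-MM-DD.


Start: 2002-10-15
Adding 192 days
Days remaining in October: 16
After October: 176 days still to add
November 2002: 30 days, 146 remaining
December 2002: 31 days, 115 remaining
January 2003: 31 days, 84 remaining
February 2003: 28 days, 56 remaining
Result: 2003-04-25

2003-04-25


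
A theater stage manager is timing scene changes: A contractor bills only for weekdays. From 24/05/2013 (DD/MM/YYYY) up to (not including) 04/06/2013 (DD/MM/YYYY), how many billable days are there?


Start: 2013-05-24 (Friday)
End (exclusive): 2013-06-04 (Tuesday)
Total calendar days: 11
Full weeks: 11 // 7 = 1 -> 5 weekdays
Remaining 4 days starting on Friday:
  Fri(w), Sat(-), Sun(-), Mon(w) -> 2 weekdays
Total business days: 5 + 2 = 7

7


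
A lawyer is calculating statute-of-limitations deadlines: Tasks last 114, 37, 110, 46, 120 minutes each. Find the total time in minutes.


Durations: 114, 37, 110, 46, 120
Running sum: 114
+ 37 = 151
+ 110 = 261
+ 46 = 307
+ 120 = 427
Total duration: 427 minutes
That is 7 hours and 7 minutes

427


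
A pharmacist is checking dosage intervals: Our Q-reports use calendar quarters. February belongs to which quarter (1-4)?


Month: February (month 2)
Q1: January-March (months 1-3)
Q2: April-June (months 4-6)
Q3: July-September (months 7-9)
Q4: October-December (months 10-12)
Month 2 falls in Q1

1


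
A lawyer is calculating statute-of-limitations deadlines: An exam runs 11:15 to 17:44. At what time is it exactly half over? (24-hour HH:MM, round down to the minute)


Start time: 11:15 = 675 minutes from midnight
End time: 17:44 = 1064 minutes from midnight
Sum: 675 + 1064 = 1739
Midpoint: 1739 / 2 = 869 minutes
Convert: 869 / 60 = 14 hours, 29 minutes
Result: 14:29

14:29


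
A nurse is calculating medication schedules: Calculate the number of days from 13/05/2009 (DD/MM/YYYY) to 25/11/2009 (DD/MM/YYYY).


Start date: 2009-05-13
End date: 2009-11-25
May 2009: +19 days
Jun 2009: +30 days
Jul 2009: +31 days
... (4 more months)
Total: 196 days

196


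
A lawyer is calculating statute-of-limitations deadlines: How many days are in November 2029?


Month: November
Year: 2029
November is a 30-day month
Total: 30 days

30


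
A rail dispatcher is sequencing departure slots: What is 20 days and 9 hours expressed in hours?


Days: 20
Extra hours: 9
Hours per day: 24
Days to hours: 20 x 24 = 480
Total: 480 + 9 = 489

489


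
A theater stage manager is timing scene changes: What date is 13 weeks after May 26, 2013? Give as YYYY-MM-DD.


Start: 2013-05-26
Weeks to add: 13
Convert to days: 13 x 7 = 91 days
Add 91 days to 2013-05-26
Result: 2013-08-25

2013-08-25


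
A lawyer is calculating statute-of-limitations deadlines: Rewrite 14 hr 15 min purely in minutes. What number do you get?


Hours: 14
Extra minutes: 15
Minutes per hour: 60
Hours to minutes: 14 x 60 = 840
Total: 840 + 15 = 855

855


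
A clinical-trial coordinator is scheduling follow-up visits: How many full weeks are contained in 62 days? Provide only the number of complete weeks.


Total days: 62
Days per week: 7
Division: 62 / 7 = 8 remainder 6
Complete weeks: 8
Remaining days: 6

8


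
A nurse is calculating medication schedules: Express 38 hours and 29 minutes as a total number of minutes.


Hours: 38
Extra minutes: 29
Minutes per hour: 60
Hours to minutes: 38 x 60 = 2280
Total: 2280 + 29 = 2309

2309


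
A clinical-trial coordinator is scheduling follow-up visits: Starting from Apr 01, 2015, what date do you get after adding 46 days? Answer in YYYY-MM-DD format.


Start: 2015-04-01
Adding 46 days
Days remaining in April: 29
After April: 17 days still to add
May 2015 has 31 days, need 17
Result: 2015-05-17

2015-05-17


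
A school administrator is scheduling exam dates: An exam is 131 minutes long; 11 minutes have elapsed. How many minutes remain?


Total budget: 131 minutes
Time used: 11 minutes
Remaining: 131 - 11 = 120 minutes
Percent used: 8.4%
Percent remaining: 91.6%

120


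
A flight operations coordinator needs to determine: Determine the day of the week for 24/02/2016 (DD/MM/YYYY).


Date: 2016-02-24
January 1, 2016 is a Friday
Day of year: 55
Offset from Jan 1: 54 days
54 mod 7 = 5
Result: Wednesday

Wednesday


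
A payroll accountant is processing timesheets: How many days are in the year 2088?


Year: 2088
Check leap year rules:
Divisible by 4? Yes
Divisible by 100? No
2088 is a leap year
Days: 366

366


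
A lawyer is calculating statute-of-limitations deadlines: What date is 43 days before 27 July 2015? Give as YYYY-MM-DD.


Start: 2015-07-27
Subtracting 43 days
Days already passed in July: 27
After going back through July: 16 more days to subtract
June 2015 has 30 days, need 16
Result: 2015-06-14

2015-06-14


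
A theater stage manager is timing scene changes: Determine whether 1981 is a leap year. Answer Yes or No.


Year: 1981
Divisible by 4? 1981 / 4 = 495.25 -> No
Not divisible by 4, so NOT a leap year

No


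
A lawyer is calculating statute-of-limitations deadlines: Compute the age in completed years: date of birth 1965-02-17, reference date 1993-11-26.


Birth: 1965-02-17
Reference: 1993-11-26
Year difference: 1993 - 1965 = 28
Has birthday (02-17) occurred by 11-26? Yes
Age in full years: 28

28


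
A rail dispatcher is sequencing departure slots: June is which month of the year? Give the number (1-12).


Calendar month order:
5. May
6. June <--
7. July
June is month number 6

6


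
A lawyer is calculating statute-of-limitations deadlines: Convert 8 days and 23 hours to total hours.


Days: 8
Extra hours: 23
Hours per day: 24
Days to hours: 8 x 24 = 192
Total: 192 + 23 = 215

215


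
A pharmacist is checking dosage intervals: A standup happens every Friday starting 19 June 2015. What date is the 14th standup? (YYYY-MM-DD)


First occurrence: 2015-06-19 (occurrence 1)
Each occurrence is 7 days after the previous.
Occurrence 14 is 13 weeks after the first.
13 weeks = 91 days
2015-06-19 + 91 days = 2015-09-18

2015-09-18


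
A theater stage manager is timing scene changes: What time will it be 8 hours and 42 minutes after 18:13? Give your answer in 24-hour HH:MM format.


Start time: 18:13
Adding: 8 hours 42 minutes
Minutes: 13 + 42 = 55
Hours: 18 + 8 + 0 = 26
Hour wraparound: 26 mod 24 = 2
Result: 02:55

02:55


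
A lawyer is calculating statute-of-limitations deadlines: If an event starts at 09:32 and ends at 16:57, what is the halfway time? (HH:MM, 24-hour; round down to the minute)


Start time: 09:32 = 572 minutes from midnight
End time: 16:57 = 1017 minutes from midnight
Sum: 572 + 1017 = 1589
Midpoint: 1589 / 2 = 794 minutes
Convert: 794 / 60 = 13 hours, 14 minutes
Result: 13:14

13:14


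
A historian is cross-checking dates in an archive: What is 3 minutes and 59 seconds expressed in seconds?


Minutes: 3
Extra seconds: 59
Seconds per minute: 60
Minutes to seconds: 3 x 60 = 180
Total: 180 + 59 = 239

239


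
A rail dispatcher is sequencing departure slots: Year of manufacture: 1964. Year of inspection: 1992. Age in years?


Birth year: 1964
Current year: 1992
Age = current year - birth year
Age = 1992 - 1964 = 28

28


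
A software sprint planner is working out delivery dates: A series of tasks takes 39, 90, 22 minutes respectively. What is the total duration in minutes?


Durations: 39, 90, 22
Running sum: 39
+ 90 = 129
+ 22 = 151
Total duration: 151 minutes
That is 2 hours and 31 minutes

151


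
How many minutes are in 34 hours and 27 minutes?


Hours: 34
Minutes: 27
Convert hours to minutes: 34 x 60 = 2040
Add remaining minutes: 2040 + 27 = 2067

2067


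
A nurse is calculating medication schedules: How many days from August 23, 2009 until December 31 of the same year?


Start: August 23, 2009
End: December 31, 2009
Days left in August: 8
September: 30
October: 31
November: 30
December: 31
Sum of remaining months: 122
Total: 8 + 122 = 130

130


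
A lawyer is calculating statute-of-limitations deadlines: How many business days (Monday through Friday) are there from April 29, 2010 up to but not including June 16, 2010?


Start: 2010-04-29 (Thursday)
End (exclusive): 2010-06-16 (Wednesday)
Total calendar days: 48
Full weeks: 48 // 7 = 6 -> 30 weekdays
Remaining 6 days starting on Thursday:
  Thu(w), Fri(w), Sat(-), Sun(-), Mon(w), Tue(w) -> 4 weekdays
Total business days: 30 + 4 = 34

34


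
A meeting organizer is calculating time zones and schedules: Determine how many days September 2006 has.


Month: September
Year: 2006
September is a 30-day month
Total: 30 days

30


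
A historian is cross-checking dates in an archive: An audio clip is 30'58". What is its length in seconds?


Minutes: 30
Seconds: 58
Convert minutes to seconds: 30 x 60 = 1800
Add remaining seconds: 1800 + 58 = 1858

1858


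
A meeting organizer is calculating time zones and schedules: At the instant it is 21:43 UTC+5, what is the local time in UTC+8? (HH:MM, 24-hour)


Local time: 21:43 at UTC+5 (offset 5h)
Target zone: UTC+8 (offset 8h)
Difference: 8 - (5) = 3 hours
Calculation: 21 + (3) = 24
Wraparound: (24) mod 24 = 0
Result: 00:43

00:43


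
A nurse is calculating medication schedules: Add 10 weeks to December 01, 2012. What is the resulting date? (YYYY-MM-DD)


Start: 2012-12-01
Weeks to add: 10
Convert to days: 10 x 7 = 70 days
Add 70 days to 2012-12-01
Result: 2013-02-09

2013-02-09


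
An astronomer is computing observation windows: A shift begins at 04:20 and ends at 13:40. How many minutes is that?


Start time: 04:20 = 260 minutes from midnight
End time: 13:40 = 820 minutes from midnight
Difference: 820 - 260 = 560 minutes
That is 9 hours and 20 minutes

560


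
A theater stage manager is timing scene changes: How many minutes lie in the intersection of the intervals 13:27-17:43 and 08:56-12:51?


Interval A: [807, 1063] minutes from midnight
Interval B: [536, 771] minutes from midnight
Overlap start = max(807, 536) = 807
Overlap end = min(1063, 771) = 771
End <= start, so the intervals do not overlap: 0 minutes

0


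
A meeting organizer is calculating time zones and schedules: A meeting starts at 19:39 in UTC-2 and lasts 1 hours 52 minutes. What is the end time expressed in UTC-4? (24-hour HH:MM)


Start: 19:39 in UTC-2
Step 1 - add duration:
  minutes: 39 + 52 = 91 (carry 1h)
  hours: 19 + 1 + 1 = 21
  end in UTC-2: 21:31
Step 2 - convert UTC-2 -> UTC-4:
  offset difference: -4 - (-2) = -2 hours
  21 + (-2) = 19 -> mod 24 = 19
Result: 19:31 in UTC-4

19:31


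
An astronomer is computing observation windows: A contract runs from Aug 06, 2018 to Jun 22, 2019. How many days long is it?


Start date: 2018-08-06
End date: 2019-06-22
Aug 2018: +26 days
Sep 2018: +30 days
Oct 2018: +31 days
... (8 more months)
Total: 320 days

320


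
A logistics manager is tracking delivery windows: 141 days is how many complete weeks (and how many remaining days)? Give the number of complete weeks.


Total days: 141
Days per week: 7
Division: 141 / 7 = 20 remainder 1
Complete weeks: 20
Remaining days: 1

20


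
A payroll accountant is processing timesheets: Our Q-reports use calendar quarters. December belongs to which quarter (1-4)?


Month: December (month 12)
Q1: January-March (months 1-3)
Q2: April-June (months 4-6)
Q3: July-September (months 7-9)
Q4: October-December (months 10-12)
Month 12 falls in Q4

4


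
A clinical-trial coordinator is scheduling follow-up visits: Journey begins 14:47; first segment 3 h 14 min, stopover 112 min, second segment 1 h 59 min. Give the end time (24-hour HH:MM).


Depart: 14:47
Leg 1: +194 min -> 18:01
Layover: +112 min -> 19:53
Leg 2: +119 min -> 21:52
Total travel: 425 minutes = 7h 5m
Arrival: 21:52

21:52


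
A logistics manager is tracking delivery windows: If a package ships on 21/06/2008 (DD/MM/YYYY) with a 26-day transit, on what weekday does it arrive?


Start: 2008-06-21 (Saturday)
Step 1 - find target date: add 26 days
  2008-06-21 + 26 days = 2008-07-17
Step 2 - day of week:
  26 mod 7 = 5
  Saturday + 5 days -> Thursday
Result: Thursday (2008-07-17)

Thursday


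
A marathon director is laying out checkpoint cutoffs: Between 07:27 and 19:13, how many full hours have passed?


Start: 07:27
End: 19:13
Hour difference: 19 - 7 = 12 hours
Minute difference: 13 - 27 = -14 minutes
Total minutes: 706
Complete hours: 706 / 60 = 11 (remainder 46)

11


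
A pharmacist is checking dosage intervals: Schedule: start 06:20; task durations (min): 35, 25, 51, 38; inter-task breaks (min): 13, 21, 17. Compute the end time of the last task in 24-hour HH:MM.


Start: 06:20 = 380 min from midnight
  after task 1 (35 min): 06:55
  after break (13 min): 07:08
  after task 2 (25 min): 07:33
  after break (21 min): 07:54
  after task 3 (51 min): 08:45
  after break (17 min): 09:02
  after task 4 (38 min): 09:40
Total elapsed: 200 minutes
End time: 09:40

09:40


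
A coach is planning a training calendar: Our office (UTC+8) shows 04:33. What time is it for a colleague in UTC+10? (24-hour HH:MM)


Local time: 04:33 at UTC+8 (offset 8h)
Target zone: UTC+10 (offset 10h)
Difference: 10 - (8) = 2 hours
Calculation: 4 + (2) = 6
Result: 06:33

06:33


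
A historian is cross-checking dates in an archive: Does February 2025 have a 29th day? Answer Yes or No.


Year: 2025
Divisible by 4? 2025 / 4 = 506.25 -> No
Not divisible by 4, so NOT a leap year

No


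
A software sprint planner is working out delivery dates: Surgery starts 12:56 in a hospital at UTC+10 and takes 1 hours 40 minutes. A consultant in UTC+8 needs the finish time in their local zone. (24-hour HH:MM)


Start: 12:56 in UTC+10
Step 1 - add duration:
  minutes: 56 + 40 = 96 (carry 1h)
  hours: 12 + 1 + 1 = 14
  end in UTC+10: 14:36
Step 2 - convert UTC+10 -> UTC+8:
  offset difference: 8 - (10) = -2 hours
  14 + (-2) = 12 -> mod 24 = 12
Result: 12:36 in UTC+8

12:36


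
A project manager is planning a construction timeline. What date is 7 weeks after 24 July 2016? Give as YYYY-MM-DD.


Start: 2016-07-24
Weeks to add: 7
Convert to days: 7 x 7 = 49 days
Add 49 days to 2016-07-24
Result: 2016-09-11

2016-09-11


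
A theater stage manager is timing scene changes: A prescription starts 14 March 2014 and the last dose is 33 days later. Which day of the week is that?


Start: 2014-03-14 (Friday)
Step 1 - find target date: add 33 days
  2014-03-14 + 33 days = 2014-04-16
Step 2 - day of week:
  33 mod 7 = 5
  Friday + 5 days -> Wednesday
Result: Wednesday (2014-04-16)

Wednesday


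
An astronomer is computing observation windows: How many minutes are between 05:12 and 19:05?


Start time: 05:12 = 312 minutes from midnight
End time: 19:05 = 1145 minutes from midnight
Difference: 1145 - 312 = 833 minutes
That is 13 hours and 53 minutes

833


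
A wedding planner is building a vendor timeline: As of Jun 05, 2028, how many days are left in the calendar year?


Start: June 05, 2028
End: December 31, 2028
Days left in June: 25
July: 31
August: 31
September: 30
October: 31
... plus remaining months
Sum of remaining months: 184
Total: 25 + 184 = 209

209


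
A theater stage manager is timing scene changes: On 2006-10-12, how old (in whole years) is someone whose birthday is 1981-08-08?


Birth: 1981-08-08
Reference: 2006-10-12
Year difference: 2006 - 1981 = 25
Has birthday (08-08) occurred by 10-12? Yes
Age in full years: 25

25


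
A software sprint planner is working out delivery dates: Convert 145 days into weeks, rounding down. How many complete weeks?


Total days: 145
Days per week: 7
Division: 145 / 7 = 20 remainder 5
Complete weeks: 20
Remaining days: 5

20


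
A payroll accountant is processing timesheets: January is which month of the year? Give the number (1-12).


Calendar month order:
1. January <--
2. February
January is month number 1

1


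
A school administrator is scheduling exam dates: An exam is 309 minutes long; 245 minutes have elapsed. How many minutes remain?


Total budget: 309 minutes
Time used: 245 minutes
Remaining: 309 - 245 = 64 minutes
Percent used: 79.3%
Percent remaining: 20.7%

64


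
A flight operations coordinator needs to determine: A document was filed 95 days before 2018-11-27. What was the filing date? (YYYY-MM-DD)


Start: 2018-11-27
Subtracting 95 days
Days already passed in November: 27
After going back through November: 68 more days to subtract
October 2018: 31 days, 37 remaining
September 2018: 30 days, 7 remaining
August 2018 has 31 days, need 7
Result: 2018-08-24

2018-08-24


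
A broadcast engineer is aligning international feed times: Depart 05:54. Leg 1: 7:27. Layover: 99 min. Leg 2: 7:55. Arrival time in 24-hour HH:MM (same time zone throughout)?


Depart: 05:54
Leg 1: +447 min -> 13:21
Layover: +99 min -> 15:00
Leg 2: +475 min -> 22:55
Total travel: 1021 minutes = 17h 1m
Arrival: 22:55

22:55


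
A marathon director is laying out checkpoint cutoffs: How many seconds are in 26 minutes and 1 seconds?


Minutes: 26
Seconds: 1
Convert minutes to seconds: 26 x 60 = 1560
Add remaining seconds: 1560 + 1 = 1561

1561


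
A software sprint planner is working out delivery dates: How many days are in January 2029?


Month: January
Year: 2029
January is a 31-day month
Total: 31 days

31


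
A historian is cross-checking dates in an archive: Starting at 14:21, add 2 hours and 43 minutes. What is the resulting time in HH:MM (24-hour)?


Start time: 14:21
Adding: 2 hours 43 minutes
Minutes: 21 + 43 = 64
Minute overflow: 64 >= 60, so carry 1 hour, minutes = 4
Hours: 14 + 2 + 1 = 17
Result: 17:04

17:04


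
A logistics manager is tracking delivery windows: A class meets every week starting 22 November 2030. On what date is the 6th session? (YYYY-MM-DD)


First occurrence: 2030-11-22 (occurrence 1)
Each occurrence is 7 days after the previous.
Occurrence 6 is 5 weeks after the first.
5 weeks = 35 days
2030-11-22 + 35 days = 2030-12-27

2030-12-27


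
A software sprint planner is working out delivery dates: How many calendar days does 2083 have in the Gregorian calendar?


Year: 2083
Check leap year rules:
Divisible by 4? No
2083 is not a leap year
Days: 365

365


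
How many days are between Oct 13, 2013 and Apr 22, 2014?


Start date: 2013-10-13
End date: 2014-04-22
Oct 2013: +19 days
Nov 2013: +30 days
Dec 2013: +31 days
... (4 more months)
Total: 191 days

191


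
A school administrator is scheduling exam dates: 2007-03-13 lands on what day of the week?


Date: 2007-03-13
January 1, 2007 is a Monday
Day of year: 72
Offset from Jan 1: 71 days
71 mod 7 = 1
Result: Tuesday

Tuesday


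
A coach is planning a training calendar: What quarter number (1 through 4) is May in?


Month: May (month 5)
Q1: January-March (months 1-3)
Q2: April-June (months 4-6)
Q3: July-September (months 7-9)
Q4: October-December (months 10-12)
Month 5 falls in Q2

2


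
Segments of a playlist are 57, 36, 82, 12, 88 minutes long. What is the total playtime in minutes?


Durations: 57, 36, 82, 12, 88
Running sum: 57
+ 36 = 93
+ 82 = 175
+ 12 = 187
+ 88 = 275
Total duration: 275 minutes
That is 4 hours and 35 minutes

275


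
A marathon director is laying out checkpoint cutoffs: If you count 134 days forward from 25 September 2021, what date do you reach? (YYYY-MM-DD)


Start: 2021-09-25
Adding 134 days
Days remaining in September: 5
After September: 129 days still to add
October 2021: 31 days, 98 remaining
November 2021: 30 days, 68 remaining
December 2021: 31 days, 37 remaining
January 2022: 31 days, 6 remaining
Result: 2022-02-06

2022-02-06


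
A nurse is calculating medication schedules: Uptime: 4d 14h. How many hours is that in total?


Days: 4
Extra hours: 14
Hours per day: 24
Days to hours: 4 x 24 = 96
Total: 96 + 14 = 110

110


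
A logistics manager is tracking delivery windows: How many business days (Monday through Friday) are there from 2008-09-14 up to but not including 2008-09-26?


Start: 2008-09-14 (Sunday)
End (exclusive): 2008-09-26 (Friday)
Total calendar days: 12
Full weeks: 12 // 7 = 1 -> 5 weekdays
Remaining 5 days starting on Sunday:
  Sun(-), Mon(w), Tue(w), Wed(w), Thu(w) -> 4 weekdays
Total business days: 5 + 4 = 9

9


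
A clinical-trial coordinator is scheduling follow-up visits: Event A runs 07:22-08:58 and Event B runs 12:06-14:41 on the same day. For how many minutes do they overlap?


Interval A: [442, 538] minutes from midnight
Interval B: [726, 881] minutes from midnight
Overlap start = max(442, 726) = 726
Overlap end = min(538, 881) = 538
End <= start, so the intervals do not overlap: 0 minutes

0


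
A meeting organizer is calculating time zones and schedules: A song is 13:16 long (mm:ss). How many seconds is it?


Minutes: 13
Extra seconds: 16
Seconds per minute: 60
Minutes to seconds: 13 x 60 = 780
Total: 780 + 16 = 796

796


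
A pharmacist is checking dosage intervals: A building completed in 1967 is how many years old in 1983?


Birth year: 1967
Current year: 1983
Age = current year - birth year
Age = 1983 - 1967 = 16

16


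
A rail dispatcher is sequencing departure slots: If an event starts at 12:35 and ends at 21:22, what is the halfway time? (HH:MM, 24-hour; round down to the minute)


Start time: 12:35 = 755 minutes from midnight
End time: 21:22 = 1282 minutes from midnight
Sum: 755 + 1282 = 2037
Midpoint: 2037 / 2 = 1018 minutes
Convert: 1018 / 60 = 16 hours, 58 minutes
Result: 16:58

16:58


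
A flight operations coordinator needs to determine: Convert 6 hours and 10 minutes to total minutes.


Hours: 6
Minutes: 10
Convert hours to minutes: 6 x 60 = 360
Add remaining minutes: 360 + 10 = 370

370


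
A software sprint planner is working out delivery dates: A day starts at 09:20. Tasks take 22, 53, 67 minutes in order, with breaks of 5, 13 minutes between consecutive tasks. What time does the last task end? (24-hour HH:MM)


Start: 09:20 = 560 min from midnight
  after task 1 (22 min): 09:42
  after break (5 min): 09:47
  after task 2 (53 min): 10:40
  after break (13 min): 10:53
  after task 3 (67 min): 12:00
Total elapsed: 160 minutes
End time: 12:00

12:00


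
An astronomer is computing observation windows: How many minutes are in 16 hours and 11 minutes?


Hours: 16
Extra minutes: 11
Minutes per hour: 60
Hours to minutes: 16 x 60 = 960
Total: 960 + 11 = 971

971


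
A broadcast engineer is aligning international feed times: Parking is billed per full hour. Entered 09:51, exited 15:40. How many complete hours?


Start: 09:51
End: 15:40
Hour difference: 15 - 9 = 6 hours
Minute difference: 40 - 51 = -11 minutes
Total minutes: 349
Complete hours: 349 / 60 = 5 (remainder 49)

5


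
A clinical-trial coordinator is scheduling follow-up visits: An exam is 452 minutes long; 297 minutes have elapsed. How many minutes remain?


Total budget: 452 minutes
Time used: 297 minutes
Remaining: 452 - 297 = 155 minutes
Percent used: 65.7%
Percent remaining: 34.3%

155


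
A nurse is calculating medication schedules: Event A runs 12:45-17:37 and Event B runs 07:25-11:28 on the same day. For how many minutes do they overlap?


Interval A: [765, 1057] minutes from midnight
Interval B: [445, 688] minutes from midnight
Overlap start = max(765, 445) = 765
Overlap end = min(1057, 688) = 688
End <= start, so the intervals do not overlap: 0 minutes

0


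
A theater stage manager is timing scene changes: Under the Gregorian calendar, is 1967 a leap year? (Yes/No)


Year: 1967
Divisible by 4? 1967 / 4 = 491.75 -> No
Not divisible by 4, so NOT a leap year

No


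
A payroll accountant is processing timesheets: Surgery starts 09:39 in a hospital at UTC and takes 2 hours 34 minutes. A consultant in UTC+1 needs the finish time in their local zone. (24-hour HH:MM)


Start: 09:39 in UTC
Step 1 - add duration:
  minutes: 39 + 34 = 73 (carry 1h)
  hours: 9 + 2 + 1 = 12
  end in UTC: 12:13
Step 2 - convert UTC -> UTC+1:
  offset difference: 1 - (0) = 1 hours
  12 + (1) = 13 -> mod 24 = 13
Result: 13:13 in UTC+1

13:13


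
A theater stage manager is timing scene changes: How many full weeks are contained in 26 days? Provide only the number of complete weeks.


Total days: 26
Days per week: 7
Division: 26 / 7 = 3 remainder 5
Complete weeks: 3
Remaining days: 5

3


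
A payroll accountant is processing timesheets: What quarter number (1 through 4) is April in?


Month: April (month 4)
Q1: January-March (months 1-3)
Q2: April-June (months 4-6)
Q3: July-September (months 7-9)
Q4: October-December (months 10-12)
Month 4 falls in Q2

2


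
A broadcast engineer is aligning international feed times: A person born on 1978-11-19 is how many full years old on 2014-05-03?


Birth: 1978-11-19
Reference: 2014-05-03
Year difference: 2014 - 1978 = 36
Has birthday (11-19) occurred by 05-03? No
Birthday not yet reached this year -> subtract 1
Age in full years: 35

35


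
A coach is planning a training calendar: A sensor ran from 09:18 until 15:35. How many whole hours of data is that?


Start: 09:18
End: 15:35
Hour difference: 15 - 9 = 6 hours
Minute difference: 35 - 18 = 17 minutes
Total minutes: 377
Complete hours: 377 / 60 = 6 (remainder 17)

6


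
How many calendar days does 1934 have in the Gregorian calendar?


Year: 1934
Check leap year rules:
Divisible by 4? No
1934 is not a leap year
Days: 365

365


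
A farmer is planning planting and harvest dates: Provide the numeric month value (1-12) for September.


Calendar month order:
8. August
9. September <--
10. October
September is month number 9

9


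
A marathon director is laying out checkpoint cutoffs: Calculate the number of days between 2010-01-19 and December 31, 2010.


Start: January 19, 2010
End: December 31, 2010
Days left in January: 12
February: 28
March: 31
April: 30
May: 31
... plus remaining months
Sum of remaining months: 334
Total: 12 + 334 = 346

346


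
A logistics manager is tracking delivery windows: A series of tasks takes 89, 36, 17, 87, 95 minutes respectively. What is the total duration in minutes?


Durations: 89, 36, 17, 87, 95
Running sum: 89
+ 36 = 125
+ 17 = 142
+ 87 = 229
+ 95 = 324
Total duration: 324 minutes
That is 5 hours and 24 minutes

324


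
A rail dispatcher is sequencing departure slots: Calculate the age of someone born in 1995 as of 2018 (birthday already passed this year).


Birth year: 1995
Current year: 2018
Age = current year - birth year
Age = 2018 - 1995 = 23

23


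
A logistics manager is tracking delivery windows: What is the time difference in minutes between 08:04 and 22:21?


Start time: 08:04 = 484 minutes from midnight
End time: 22:21 = 1341 minutes from midnight
Difference: 1341 - 484 = 857 minutes
That is 14 hours and 17 minutes

857


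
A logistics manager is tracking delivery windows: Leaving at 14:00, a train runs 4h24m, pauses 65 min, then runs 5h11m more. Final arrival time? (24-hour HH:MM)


Depart: 14:00
Leg 1: +264 min -> 18:24
Layover: +65 min -> 19:29
Leg 2: +311 min -> 00:40
Total travel: 640 minutes = 10h 40m
Arrival: 00:40

00:40


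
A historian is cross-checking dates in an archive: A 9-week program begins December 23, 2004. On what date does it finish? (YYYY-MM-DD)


Start: 2004-12-23
Weeks to add: 9
Convert to days: 9 x 7 = 63 days
Add 63 days to 2004-12-23
Result: 2005-02-24

2005-02-24
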